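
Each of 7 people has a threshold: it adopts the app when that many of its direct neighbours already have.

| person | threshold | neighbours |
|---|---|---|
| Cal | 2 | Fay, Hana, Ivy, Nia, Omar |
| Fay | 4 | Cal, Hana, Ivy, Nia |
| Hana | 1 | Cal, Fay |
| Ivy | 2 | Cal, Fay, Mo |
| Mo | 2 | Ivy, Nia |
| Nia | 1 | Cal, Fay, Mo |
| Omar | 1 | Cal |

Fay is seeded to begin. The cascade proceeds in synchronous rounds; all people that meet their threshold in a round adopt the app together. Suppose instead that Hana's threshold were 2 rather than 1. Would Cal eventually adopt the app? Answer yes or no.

With Hana's threshold at 2:
Round 1 — Fay adopts the app (initial).
Round 2 — checking thresholds:
  Cal: 1 of 5 neighbours < 2, holds.
  Hana: 1 of 2 neighbours < 2, holds.
  Ivy: 1 of 3 neighbours < 2, holds.
  Nia: 1 of 3 neighbours ≥ 1, adopts the app.
Round 3 — checking thresholds:
  Cal: 2 of 5 neighbours ≥ 2, adopts the app.
  Hana: 1 of 2 neighbours < 2, holds.
  Ivy: 1 of 3 neighbours < 2, holds.
  Mo: 1 of 2 neighbours < 2, holds.
Round 4 — checking thresholds:
  Hana: 2 of 2 neighbours ≥ 2, adopts the app.
  Ivy: 2 of 3 neighbours ≥ 2, adopts the app.
  Mo: 1 of 2 neighbours < 2, holds.
  Omar: 1 of 1 neighbours ≥ 1, adopts the app.
Round 5 — checking thresholds:
  Mo: 2 of 2 neighbours ≥ 2, adopts the app.
Round 6 — no new adoptions; cascade stops.

yes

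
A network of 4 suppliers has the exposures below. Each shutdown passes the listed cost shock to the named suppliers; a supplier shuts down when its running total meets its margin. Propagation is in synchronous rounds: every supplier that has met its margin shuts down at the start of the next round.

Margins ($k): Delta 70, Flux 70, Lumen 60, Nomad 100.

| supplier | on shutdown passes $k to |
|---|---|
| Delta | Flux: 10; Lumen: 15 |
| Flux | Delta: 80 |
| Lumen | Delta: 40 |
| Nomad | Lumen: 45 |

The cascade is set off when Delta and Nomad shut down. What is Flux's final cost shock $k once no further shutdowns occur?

10

Round 1 — Delta, Nomad shut down (initial).
  Flux: +10 → 10 < 70
  Lumen: +15+45 → 60 ≥ 60
Round 2 — Lumen shuts down.
No further shutdowns.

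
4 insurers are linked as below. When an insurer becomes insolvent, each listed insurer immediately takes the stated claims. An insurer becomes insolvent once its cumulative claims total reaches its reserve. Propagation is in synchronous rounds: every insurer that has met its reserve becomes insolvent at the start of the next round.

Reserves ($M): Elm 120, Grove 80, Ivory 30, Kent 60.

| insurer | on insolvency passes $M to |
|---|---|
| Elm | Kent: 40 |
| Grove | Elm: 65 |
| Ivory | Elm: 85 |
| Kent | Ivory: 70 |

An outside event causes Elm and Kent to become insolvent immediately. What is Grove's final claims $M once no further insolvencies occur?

Round 1 — Elm, Kent become insolvent (initial).
  Ivory: +70 → 70 ≥ 30
Round 2 — Ivory becomes insolvent.
No further insolvencies.

0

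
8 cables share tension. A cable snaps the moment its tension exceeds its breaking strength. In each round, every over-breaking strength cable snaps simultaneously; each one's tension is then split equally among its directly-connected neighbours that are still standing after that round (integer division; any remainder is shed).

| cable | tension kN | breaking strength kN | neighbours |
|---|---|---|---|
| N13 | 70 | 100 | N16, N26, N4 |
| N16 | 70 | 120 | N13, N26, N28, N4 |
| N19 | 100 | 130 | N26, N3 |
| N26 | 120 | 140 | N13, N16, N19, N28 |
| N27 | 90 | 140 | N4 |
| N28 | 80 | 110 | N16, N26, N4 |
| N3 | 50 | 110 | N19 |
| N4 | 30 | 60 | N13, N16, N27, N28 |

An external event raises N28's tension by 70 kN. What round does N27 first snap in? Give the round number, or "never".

never

Round 1 — N28 at 150 > 110. N28 snaps.
  N28 sheds 150 kN to N16, N26, N4: 50 each.
    N16: 70+50 = 120 ≤ 120
    N26: 120+50 = 170 > 140
    N4: 30+50 = 80 > 60
Round 2 — N26, N4 snap.
  N26 sheds 170 kN to N13, N16, N19: 56 each (2 lost).
    N13: 70+56 = 126 > 100
    N16: 120+56 = 176 > 120
    N19: 100+56 = 156 > 130
  N4 sheds 80 kN to N13, N16, N27: 26 each (2 lost).
    N13: 126+26 = 152 > 100
    N16: 176+26 = 202 > 120
    N27: 90+26 = 116 ≤ 140
Round 3 — N13, N16, N19 snap.
  N13 sheds 152 kN: no online neighbours, lost.
  N16 sheds 202 kN: no online neighbours, lost.
  N19 sheds 156 kN to N3: 156 each.
    N3: 50+156 = 206 > 110
Round 4 — N3 snaps.
  N3 sheds 206 kN: no online neighbours, lost.
No further breaks.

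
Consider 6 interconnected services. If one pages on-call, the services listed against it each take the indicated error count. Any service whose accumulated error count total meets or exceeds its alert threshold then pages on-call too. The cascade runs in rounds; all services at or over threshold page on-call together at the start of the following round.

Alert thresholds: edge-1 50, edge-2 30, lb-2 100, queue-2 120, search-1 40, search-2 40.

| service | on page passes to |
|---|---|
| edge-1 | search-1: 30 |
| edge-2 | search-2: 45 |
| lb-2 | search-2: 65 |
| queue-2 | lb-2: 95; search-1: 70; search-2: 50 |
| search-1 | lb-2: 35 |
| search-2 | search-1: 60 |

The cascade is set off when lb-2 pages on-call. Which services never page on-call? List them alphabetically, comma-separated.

edge-1, edge-2, queue-2

Round 1 — lb-2 pages on-call (initial).
  search-2: +65 → 65 ≥ 40
Round 2 — search-2 pages on-call.
  search-1: +60 → 60 ≥ 40
Round 3 — search-1 pages on-call.
No further pages.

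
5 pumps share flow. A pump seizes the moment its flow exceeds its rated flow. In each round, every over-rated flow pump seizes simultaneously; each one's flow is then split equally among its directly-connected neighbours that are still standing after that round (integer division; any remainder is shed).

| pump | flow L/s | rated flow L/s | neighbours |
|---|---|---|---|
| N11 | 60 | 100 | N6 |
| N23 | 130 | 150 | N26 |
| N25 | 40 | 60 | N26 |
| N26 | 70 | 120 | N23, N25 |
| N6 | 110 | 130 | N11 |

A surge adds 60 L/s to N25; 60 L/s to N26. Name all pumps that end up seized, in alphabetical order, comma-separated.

N23, N25, N26

Round 1 — N25 at 100 > 60; N26 at 130 > 120. N25, N26 seize.
  N25 sheds 100 L/s: no online neighbours, lost.
  N26 sheds 130 L/s to N23: 130 each.
    N23: 130+130 = 260 > 150
Round 2 — N23 seizes.
  N23 sheds 260 L/s: no online neighbours, lost.
No further seizures.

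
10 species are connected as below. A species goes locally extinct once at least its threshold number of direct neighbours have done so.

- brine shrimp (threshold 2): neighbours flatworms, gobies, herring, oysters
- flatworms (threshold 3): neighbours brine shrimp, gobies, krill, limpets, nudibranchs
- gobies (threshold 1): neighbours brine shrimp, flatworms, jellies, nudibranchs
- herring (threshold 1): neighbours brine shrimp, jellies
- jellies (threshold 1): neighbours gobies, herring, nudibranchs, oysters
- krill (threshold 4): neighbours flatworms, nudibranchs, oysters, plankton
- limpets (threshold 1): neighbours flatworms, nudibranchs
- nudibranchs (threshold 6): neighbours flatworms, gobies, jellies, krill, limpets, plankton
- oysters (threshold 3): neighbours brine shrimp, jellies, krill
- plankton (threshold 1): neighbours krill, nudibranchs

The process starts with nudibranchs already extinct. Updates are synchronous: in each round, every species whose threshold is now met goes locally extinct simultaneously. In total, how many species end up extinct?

8

Round 1 — nudibranchs goes locally extinct (initial).
Round 2 — checking thresholds:
  flatworms: 1 of 5 neighbours < 3, not yet.
  gobies: 1 of 4 neighbours ≥ 1, goes locally extinct.
  jellies: 1 of 4 neighbours ≥ 1, goes locally extinct.
  krill: 1 of 4 neighbours < 4, not yet.
  limpets: 1 of 2 neighbours ≥ 1, goes locally extinct.
  plankton: 1 of 2 neighbours ≥ 1, goes locally extinct.
Round 3 — checking thresholds:
  brine shrimp: 1 of 4 neighbours < 2, not yet.
  flatworms: 3 of 5 neighbours ≥ 3, goes locally extinct.
  herring: 1 of 2 neighbours ≥ 1, goes locally extinct.
  krill: 2 of 4 neighbours < 4, not yet.
  oysters: 1 of 3 neighbours < 3, not yet.
Round 4 — checking thresholds:
  brine shrimp: 3 of 4 neighbours ≥ 2, goes locally extinct.
  krill: 3 of 4 neighbours < 4, not yet.
  oysters: 1 of 3 neighbours < 3, not yet.
Round 5 — no new extinctions; cascade stops.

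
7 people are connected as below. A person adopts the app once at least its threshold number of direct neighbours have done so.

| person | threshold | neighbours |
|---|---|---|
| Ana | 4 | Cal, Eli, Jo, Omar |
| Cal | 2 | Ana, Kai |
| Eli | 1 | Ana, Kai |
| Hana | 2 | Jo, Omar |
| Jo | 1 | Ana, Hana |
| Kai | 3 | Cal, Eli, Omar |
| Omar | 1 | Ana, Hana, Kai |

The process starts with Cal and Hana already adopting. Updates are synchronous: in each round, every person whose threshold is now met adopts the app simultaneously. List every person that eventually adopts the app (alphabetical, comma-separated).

Cal, Hana, Jo, Omar

Round 1 — Cal, Hana adopt the app (initial).
Round 2 — checking thresholds:
  Ana: 1 of 4 neighbours < 4, not yet.
  Jo: 1 of 2 neighbours ≥ 1, adopts the app.
  Kai: 1 of 3 neighbours < 3, not yet.
  Omar: 1 of 3 neighbours ≥ 1, adopts the app.
Round 3 — no new adoptions; cascade stops.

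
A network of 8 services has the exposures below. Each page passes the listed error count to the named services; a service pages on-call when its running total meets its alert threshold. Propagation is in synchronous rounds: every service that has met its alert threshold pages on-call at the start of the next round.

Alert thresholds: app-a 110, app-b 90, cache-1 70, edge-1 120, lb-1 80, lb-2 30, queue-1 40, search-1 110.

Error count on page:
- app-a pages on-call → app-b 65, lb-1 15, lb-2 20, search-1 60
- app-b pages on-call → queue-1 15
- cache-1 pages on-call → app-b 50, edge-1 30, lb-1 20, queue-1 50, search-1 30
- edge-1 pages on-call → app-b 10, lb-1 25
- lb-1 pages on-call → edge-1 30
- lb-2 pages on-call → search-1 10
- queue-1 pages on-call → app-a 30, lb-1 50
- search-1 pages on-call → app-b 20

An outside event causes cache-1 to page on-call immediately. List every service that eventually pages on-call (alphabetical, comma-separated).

Round 1 — cache-1 pages on-call (initial).
  app-b: +50 → 50 < 90
  edge-1: +30 → 30 < 120
  lb-1: +20 → 20 < 80
  queue-1: +50 → 50 ≥ 40
  search-1: +30 → 30 < 110
Round 2 — queue-1 pages on-call.
  app-a: +30 → 30 < 110
  lb-1: +50 → 70 < 80
No further pages.

cache-1, queue-1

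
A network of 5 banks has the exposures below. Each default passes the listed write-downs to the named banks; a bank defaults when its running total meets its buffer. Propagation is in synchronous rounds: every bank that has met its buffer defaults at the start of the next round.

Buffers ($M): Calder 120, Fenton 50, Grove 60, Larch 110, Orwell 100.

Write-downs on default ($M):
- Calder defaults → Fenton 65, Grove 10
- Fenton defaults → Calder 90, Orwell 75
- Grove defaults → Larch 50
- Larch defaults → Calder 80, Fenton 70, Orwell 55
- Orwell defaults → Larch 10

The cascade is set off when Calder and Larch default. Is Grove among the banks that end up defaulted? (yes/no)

no

Round 1 — Calder, Larch default (initial).
  Fenton: +65+70 → 135 ≥ 50
  Grove: +10 → 10 < 60
  Orwell: +55 → 55 < 100
Round 2 — Fenton defaults.
  Orwell: +75 → 130 ≥ 100
Round 3 — Orwell defaults.
No further defaults.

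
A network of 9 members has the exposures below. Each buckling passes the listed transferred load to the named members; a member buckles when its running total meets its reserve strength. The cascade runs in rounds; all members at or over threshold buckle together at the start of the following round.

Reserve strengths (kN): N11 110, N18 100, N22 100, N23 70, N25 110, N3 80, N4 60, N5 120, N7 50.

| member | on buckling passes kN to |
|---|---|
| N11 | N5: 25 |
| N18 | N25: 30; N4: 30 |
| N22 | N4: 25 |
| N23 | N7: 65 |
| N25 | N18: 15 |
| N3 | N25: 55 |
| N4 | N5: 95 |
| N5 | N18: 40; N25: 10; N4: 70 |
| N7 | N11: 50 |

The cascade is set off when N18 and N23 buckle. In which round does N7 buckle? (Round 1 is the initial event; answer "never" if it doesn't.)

Round 1 — N18, N23 buckle (initial).
  N25: +30 → 30 < 110
  N4: +30 → 30 < 60
  N7: +65 → 65 ≥ 50
Round 2 — N7 buckles.
  N11: +50 → 50 < 110
No further bucklings.

2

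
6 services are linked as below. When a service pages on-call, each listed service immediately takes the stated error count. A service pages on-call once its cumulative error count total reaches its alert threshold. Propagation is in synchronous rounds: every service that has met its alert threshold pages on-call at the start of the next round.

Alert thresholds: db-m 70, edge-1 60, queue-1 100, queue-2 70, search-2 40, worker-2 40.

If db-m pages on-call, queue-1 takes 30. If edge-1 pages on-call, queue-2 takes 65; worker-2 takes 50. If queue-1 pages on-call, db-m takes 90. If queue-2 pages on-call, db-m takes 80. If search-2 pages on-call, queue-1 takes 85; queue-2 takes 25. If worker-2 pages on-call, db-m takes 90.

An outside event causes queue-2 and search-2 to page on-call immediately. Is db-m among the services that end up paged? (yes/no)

yes

Round 1 — queue-2, search-2 page on-call (initial).
  db-m: +80 → 80 ≥ 70
  queue-1: +85 → 85 < 100
Round 2 — db-m pages on-call.
  queue-1: +30 → 115 ≥ 100
Round 3 — queue-1 pages on-call.
No further pages.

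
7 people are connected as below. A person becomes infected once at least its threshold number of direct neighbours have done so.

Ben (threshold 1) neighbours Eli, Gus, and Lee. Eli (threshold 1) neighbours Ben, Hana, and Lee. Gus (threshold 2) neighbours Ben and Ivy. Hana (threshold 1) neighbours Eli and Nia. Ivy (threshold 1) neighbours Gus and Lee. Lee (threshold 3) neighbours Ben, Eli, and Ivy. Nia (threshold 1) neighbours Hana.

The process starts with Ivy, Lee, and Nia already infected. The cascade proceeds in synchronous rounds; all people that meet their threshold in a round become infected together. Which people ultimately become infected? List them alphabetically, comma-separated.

Round 1 — Ivy, Lee, Nia become infected (initial).
Round 2 — checking thresholds:
  Ben: 1 of 3 neighbours ≥ 1, becomes infected.
  Eli: 1 of 3 neighbours ≥ 1, becomes infected.
  Gus: 1 of 2 neighbours < 2, below threshold.
  Hana: 1 of 2 neighbours ≥ 1, becomes infected.
Round 3 — checking thresholds:
  Gus: 2 of 2 neighbours ≥ 2, becomes infected.
Round 4 — no new infections; cascade stops.

Ben, Eli, Gus, Hana, Ivy, Lee, Nia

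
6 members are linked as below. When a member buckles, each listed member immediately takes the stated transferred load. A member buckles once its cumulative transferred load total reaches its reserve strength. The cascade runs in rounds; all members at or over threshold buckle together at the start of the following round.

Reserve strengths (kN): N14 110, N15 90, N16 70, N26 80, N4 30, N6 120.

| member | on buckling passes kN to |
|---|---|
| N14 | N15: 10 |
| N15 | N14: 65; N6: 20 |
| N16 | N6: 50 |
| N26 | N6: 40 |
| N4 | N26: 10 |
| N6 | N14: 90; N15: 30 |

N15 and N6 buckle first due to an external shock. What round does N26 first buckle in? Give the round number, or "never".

never

Round 1 — N15, N6 buckle (initial).
  N14: +65+90 → 155 ≥ 110
Round 2 — N14 buckles.
No further bucklings.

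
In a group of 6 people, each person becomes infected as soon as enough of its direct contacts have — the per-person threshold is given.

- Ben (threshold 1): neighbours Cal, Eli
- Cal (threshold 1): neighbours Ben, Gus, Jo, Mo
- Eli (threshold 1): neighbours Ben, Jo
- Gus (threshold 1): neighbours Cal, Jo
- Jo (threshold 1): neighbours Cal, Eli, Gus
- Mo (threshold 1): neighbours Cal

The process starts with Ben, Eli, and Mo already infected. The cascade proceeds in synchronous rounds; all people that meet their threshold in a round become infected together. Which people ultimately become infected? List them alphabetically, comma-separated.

Ben, Cal, Eli, Gus, Jo, Mo

Round 1 — Ben, Eli, Mo become infected (initial).
Round 2 — checking thresholds:
  Cal: 2 of 4 neighbours ≥ 1, becomes infected.
  Jo: 1 of 3 neighbours ≥ 1, becomes infected.
Round 3 — checking thresholds:
  Gus: 2 of 2 neighbours ≥ 1, becomes infected.
Round 4 — no new infections; cascade stops.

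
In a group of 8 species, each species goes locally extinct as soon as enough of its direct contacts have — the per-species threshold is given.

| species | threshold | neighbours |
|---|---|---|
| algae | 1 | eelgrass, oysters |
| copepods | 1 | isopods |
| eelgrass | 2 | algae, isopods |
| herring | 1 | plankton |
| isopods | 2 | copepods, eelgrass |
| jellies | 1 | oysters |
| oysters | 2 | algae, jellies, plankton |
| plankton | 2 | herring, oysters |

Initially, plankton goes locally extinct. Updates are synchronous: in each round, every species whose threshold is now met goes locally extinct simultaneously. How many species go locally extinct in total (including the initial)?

2

Round 1 — plankton goes locally extinct (initial).
Round 2 — checking thresholds:
  herring: 1 of 1 neighbours ≥ 1, goes locally extinct.
  oysters: 1 of 3 neighbours < 2, holds.
Round 3 — no new extinctions; cascade stops.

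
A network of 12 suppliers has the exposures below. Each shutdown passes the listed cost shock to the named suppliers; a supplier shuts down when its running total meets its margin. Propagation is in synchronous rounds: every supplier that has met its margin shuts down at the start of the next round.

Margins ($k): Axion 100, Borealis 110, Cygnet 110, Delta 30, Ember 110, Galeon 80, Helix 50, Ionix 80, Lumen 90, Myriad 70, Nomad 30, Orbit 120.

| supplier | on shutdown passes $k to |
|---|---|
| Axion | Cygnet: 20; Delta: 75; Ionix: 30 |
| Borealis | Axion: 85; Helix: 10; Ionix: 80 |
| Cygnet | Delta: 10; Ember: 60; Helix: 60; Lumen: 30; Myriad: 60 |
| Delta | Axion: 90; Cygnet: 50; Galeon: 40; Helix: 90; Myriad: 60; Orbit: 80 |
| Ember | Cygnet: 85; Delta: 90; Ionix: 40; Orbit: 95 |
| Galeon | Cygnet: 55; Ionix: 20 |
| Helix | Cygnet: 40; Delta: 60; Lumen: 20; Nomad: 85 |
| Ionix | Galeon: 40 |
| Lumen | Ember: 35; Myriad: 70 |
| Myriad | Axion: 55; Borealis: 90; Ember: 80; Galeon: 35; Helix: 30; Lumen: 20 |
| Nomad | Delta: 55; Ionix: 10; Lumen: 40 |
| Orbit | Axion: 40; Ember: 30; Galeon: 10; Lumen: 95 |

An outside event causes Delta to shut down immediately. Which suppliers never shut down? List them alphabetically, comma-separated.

Round 1 — Delta shuts down (initial).
  Axion: +90 → 90 < 100
  Cygnet: +50 → 50 < 110
  Galeon: +40 → 40 < 80
  Helix: +90 → 90 ≥ 50
  Myriad: +60 → 60 < 70
  Orbit: +80 → 80 < 120
Round 2 — Helix shuts down.
  Cygnet: +40 → 90 < 110
  Lumen: +20 → 20 < 90
  Nomad: +85 → 85 ≥ 30
Round 3 — Nomad shuts down.
  Ionix: +10 → 10 < 80
  Lumen: +40 → 60 < 90
No further shutdowns.

Axion, Borealis, Cygnet, Ember, Galeon, Ionix, Lumen, Myriad, Orbit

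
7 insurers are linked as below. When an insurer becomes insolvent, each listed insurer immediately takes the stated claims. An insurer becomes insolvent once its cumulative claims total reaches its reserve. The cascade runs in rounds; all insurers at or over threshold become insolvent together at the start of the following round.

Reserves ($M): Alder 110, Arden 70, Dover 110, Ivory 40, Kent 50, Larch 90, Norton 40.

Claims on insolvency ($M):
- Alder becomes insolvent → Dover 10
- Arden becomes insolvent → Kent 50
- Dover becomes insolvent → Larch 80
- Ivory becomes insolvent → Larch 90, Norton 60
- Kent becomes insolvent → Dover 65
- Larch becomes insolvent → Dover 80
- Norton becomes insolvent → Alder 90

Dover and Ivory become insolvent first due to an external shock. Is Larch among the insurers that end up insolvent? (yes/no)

Round 1 — Dover, Ivory become insolvent (initial).
  Larch: +80+90 → 170 ≥ 90
  Norton: +60 → 60 ≥ 40
Round 2 — Larch, Norton become insolvent.
  Alder: +90 → 90 < 110
No further insolvencies.

yes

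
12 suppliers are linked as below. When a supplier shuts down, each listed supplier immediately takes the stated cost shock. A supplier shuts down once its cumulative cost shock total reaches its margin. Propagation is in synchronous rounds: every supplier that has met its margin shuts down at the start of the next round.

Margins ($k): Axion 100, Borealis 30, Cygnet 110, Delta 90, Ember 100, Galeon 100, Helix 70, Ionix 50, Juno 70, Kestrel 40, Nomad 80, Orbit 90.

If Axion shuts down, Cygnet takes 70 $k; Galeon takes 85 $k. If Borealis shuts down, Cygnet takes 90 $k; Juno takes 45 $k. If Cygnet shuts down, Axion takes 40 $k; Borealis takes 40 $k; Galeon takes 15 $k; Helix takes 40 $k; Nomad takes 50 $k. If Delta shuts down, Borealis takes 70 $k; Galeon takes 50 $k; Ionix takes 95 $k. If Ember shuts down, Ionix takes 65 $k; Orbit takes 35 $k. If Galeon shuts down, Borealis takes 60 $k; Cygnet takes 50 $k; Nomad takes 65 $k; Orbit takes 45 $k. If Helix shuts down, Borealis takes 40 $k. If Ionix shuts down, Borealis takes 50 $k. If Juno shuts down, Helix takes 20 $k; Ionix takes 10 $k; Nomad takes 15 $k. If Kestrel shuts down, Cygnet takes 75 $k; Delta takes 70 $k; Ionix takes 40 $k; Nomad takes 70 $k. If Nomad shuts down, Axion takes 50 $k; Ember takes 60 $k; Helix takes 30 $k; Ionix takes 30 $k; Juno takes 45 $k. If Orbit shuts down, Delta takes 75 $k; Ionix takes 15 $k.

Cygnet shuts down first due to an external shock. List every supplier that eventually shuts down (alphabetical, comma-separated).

Round 1 — Cygnet shuts down (initial).
  Axion: +40 → 40 < 100
  Borealis: +40 → 40 ≥ 30
  Galeon: +15 → 15 < 100
  Helix: +40 → 40 < 70
  Nomad: +50 → 50 < 80
Round 2 — Borealis shuts down.
  Juno: +45 → 45 < 70
No further shutdowns.

Borealis, Cygnet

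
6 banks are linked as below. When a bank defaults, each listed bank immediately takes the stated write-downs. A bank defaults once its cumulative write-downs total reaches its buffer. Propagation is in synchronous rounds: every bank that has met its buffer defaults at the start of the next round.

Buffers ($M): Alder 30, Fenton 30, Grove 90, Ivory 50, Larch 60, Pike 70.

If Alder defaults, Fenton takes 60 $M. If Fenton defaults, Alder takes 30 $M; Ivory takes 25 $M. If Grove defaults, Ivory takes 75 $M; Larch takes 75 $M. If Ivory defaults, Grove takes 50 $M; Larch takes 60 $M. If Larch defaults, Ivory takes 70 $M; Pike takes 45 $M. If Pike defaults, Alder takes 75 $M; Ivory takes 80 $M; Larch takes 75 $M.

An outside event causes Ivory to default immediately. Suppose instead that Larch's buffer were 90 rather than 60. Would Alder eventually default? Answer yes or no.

no

With Larch's buffer at 90:
Round 1 — Ivory defaults (initial).
  Grove: +50 → 50 < 90
  Larch: +60 → 60 < 90
No further defaults.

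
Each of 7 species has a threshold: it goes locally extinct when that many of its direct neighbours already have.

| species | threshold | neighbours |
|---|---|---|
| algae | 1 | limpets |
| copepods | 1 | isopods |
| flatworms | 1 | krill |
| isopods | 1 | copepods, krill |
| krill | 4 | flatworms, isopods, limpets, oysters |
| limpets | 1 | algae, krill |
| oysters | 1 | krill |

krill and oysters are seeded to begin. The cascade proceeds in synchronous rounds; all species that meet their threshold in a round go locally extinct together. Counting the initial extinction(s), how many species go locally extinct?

7

Round 1 — krill, oysters go locally extinct (initial).
Round 2 — checking thresholds:
  flatworms: 1 of 1 neighbours ≥ 1, goes locally extinct.
  isopods: 1 of 2 neighbours ≥ 1, goes locally extinct.
  limpets: 1 of 2 neighbours ≥ 1, goes locally extinct.
Round 3 — checking thresholds:
  algae: 1 of 1 neighbours ≥ 1, goes locally extinct.
  copepods: 1 of 1 neighbours ≥ 1, goes locally extinct.
Round 4 — no new extinctions; cascade stops.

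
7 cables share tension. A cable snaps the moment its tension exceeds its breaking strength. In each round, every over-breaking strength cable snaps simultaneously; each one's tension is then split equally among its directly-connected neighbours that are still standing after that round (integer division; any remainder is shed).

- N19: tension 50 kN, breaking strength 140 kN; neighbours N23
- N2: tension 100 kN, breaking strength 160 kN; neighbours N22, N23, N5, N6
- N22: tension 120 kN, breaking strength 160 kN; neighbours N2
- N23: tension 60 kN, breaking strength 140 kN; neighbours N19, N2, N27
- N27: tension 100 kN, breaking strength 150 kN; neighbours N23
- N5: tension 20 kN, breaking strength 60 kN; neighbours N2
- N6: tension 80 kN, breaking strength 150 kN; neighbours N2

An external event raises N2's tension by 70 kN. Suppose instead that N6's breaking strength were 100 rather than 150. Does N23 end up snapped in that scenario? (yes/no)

With N6's breaking strength at 100:
Round 1 — N2 at 170 > 160. N2 snaps.
  N2 sheds 170 kN to N22, N23, N5, N6: 42 each (2 lost).
    N22: 120+42 = 162 > 160
    N23: 60+42 = 102 ≤ 140
    N5: 20+42 = 62 > 60
    N6: 80+42 = 122 > 100
Round 2 — N22, N5, N6 snap.
  N22 sheds 162 kN: no online neighbours, lost.
  N5 sheds 62 kN: no online neighbours, lost.
  N6 sheds 122 kN: no online neighbours, lost.
No further breaks.

no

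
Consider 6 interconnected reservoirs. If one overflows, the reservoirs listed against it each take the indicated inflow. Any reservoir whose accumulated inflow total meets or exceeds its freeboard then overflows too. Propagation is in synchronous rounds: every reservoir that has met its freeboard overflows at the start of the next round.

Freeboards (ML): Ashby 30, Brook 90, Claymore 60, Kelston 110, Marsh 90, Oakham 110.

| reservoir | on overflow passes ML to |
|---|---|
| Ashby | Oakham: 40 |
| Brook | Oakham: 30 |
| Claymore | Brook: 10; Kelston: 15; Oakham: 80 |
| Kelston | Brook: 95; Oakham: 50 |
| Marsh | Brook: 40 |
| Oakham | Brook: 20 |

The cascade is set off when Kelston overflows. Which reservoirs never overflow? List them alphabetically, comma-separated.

Round 1 — Kelston overflows (initial).
  Brook: +95 → 95 ≥ 90
  Oakham: +50 → 50 < 110
Round 2 — Brook overflows.
  Oakham: +30 → 80 < 110
No further overflows.

Ashby, Claymore, Marsh, Oakham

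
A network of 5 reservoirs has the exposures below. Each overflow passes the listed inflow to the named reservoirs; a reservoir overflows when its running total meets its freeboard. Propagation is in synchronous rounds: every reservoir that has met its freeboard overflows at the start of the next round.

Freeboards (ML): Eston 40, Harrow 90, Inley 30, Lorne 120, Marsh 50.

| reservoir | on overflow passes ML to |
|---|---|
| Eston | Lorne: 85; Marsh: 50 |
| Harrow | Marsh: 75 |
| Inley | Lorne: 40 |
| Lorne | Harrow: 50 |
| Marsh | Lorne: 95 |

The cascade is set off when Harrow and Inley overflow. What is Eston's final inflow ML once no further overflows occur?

0

Round 1 — Harrow, Inley overflow (initial).
  Lorne: +40 → 40 < 120
  Marsh: +75 → 75 ≥ 50
Round 2 — Marsh overflows.
  Lorne: +95 → 135 ≥ 120
Round 3 — Lorne overflows.
No further overflows.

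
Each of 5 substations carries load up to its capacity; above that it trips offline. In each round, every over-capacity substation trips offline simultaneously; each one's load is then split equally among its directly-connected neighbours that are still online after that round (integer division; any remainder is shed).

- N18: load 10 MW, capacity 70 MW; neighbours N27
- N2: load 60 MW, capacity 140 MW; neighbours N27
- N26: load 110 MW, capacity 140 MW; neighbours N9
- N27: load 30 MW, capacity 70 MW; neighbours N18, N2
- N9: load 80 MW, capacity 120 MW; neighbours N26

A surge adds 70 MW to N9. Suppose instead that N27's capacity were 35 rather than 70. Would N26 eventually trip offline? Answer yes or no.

With N27's capacity at 35:
Round 1 — N9 at 150 > 120. N9 trips offline.
  N9 sheds 150 MW to N26: 150 each.
    N26: 110+150 = 260 > 140
Round 2 — N26 trips offline.
  N26 sheds 260 MW: no online neighbours, lost.
No further trips.

yes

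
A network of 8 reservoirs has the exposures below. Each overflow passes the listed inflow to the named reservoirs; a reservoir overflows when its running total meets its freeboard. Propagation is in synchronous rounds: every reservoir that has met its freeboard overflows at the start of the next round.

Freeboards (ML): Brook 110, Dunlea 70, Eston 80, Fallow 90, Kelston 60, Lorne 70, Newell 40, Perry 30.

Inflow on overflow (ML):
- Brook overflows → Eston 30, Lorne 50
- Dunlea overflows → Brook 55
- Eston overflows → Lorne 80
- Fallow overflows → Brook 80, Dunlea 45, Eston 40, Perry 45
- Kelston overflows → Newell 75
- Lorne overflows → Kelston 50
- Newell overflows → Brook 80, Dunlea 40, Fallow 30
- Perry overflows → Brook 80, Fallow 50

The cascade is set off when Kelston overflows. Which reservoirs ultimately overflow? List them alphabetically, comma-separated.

Kelston, Newell

Round 1 — Kelston overflows (initial).
  Newell: +75 → 75 ≥ 40
Round 2 — Newell overflows.
  Brook: +80 → 80 < 110
  Dunlea: +40 → 40 < 70
  Fallow: +30 → 30 < 90
No further overflows.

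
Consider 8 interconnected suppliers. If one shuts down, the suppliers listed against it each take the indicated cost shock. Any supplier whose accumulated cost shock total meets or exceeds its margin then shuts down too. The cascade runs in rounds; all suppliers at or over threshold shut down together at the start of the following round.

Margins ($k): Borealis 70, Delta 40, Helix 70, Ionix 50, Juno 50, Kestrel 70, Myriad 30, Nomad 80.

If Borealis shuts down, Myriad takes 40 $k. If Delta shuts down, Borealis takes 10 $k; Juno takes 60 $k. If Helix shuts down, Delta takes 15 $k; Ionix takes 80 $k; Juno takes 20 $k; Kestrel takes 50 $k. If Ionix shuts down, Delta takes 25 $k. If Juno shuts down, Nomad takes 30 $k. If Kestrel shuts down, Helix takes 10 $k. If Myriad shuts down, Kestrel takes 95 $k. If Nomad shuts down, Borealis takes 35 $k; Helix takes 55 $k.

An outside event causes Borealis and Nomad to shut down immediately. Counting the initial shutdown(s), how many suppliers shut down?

4

Round 1 — Borealis, Nomad shut down (initial).
  Helix: +55 → 55 < 70
  Myriad: +40 → 40 ≥ 30
Round 2 — Myriad shuts down.
  Kestrel: +95 → 95 ≥ 70
Round 3 — Kestrel shuts down.
  Helix: +10 → 65 < 70
No further shutdowns.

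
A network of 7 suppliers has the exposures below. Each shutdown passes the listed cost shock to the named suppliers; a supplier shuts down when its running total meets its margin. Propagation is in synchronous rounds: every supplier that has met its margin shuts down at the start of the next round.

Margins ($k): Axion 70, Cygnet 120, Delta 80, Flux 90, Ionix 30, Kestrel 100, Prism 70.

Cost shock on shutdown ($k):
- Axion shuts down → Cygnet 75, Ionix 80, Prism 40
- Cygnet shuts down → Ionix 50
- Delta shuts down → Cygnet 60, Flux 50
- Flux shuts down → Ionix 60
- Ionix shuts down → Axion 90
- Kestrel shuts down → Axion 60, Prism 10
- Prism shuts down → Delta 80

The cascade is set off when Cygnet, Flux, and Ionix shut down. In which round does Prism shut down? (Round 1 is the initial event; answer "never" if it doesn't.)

never

Round 1 — Cygnet, Flux, Ionix shut down (initial).
  Axion: +90 → 90 ≥ 70
Round 2 — Axion shuts down.
  Prism: +40 → 40 < 70
No further shutdowns.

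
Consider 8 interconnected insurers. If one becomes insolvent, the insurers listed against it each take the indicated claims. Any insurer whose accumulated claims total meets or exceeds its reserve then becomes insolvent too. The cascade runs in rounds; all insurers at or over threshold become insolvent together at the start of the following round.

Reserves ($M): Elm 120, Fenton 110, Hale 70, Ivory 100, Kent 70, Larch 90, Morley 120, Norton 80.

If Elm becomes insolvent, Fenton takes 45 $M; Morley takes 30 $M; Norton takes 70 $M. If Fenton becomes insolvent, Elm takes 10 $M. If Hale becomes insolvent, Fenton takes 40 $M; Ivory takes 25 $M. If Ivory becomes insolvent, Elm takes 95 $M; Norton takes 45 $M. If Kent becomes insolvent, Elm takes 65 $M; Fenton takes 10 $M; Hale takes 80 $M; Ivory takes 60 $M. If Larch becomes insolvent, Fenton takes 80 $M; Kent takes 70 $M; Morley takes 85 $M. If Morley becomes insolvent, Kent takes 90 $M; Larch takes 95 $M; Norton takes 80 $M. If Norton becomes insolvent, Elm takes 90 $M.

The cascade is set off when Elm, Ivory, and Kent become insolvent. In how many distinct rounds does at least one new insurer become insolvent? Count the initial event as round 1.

Round 1 — Elm, Ivory, Kent become insolvent (initial).
  Fenton: +45+10 → 55 < 110
  Hale: +80 → 80 ≥ 70
  Morley: +30 → 30 < 120
  Norton: +70+45 → 115 ≥ 80
Round 2 — Hale, Norton become insolvent.
  Fenton: +40 → 95 < 110
No further insolvencies.

2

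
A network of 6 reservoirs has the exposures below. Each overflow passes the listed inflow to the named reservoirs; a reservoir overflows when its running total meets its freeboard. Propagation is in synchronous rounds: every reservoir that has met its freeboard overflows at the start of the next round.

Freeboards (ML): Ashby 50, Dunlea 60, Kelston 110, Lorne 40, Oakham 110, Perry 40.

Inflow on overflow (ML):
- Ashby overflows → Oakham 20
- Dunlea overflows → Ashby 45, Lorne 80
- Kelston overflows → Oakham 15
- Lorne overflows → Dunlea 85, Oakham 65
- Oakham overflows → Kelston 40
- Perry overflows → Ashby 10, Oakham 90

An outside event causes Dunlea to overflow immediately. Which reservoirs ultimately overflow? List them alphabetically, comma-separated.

Dunlea, Lorne

Round 1 — Dunlea overflows (initial).
  Ashby: +45 → 45 < 50
  Lorne: +80 → 80 ≥ 40
Round 2 — Lorne overflows.
  Oakham: +65 → 65 < 110
No further overflows.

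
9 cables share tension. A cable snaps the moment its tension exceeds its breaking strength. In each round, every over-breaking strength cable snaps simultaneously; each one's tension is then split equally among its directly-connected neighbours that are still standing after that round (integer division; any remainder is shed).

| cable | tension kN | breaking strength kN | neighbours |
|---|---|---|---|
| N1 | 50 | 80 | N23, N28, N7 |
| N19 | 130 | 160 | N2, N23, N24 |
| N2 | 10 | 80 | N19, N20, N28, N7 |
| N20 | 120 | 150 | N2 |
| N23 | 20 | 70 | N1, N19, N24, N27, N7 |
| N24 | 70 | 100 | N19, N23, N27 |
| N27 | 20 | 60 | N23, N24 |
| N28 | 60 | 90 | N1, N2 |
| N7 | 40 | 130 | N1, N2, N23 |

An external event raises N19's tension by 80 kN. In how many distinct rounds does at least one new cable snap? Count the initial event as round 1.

3

Round 1 — N19 at 210 > 160. N19 snaps.
  N19 sheds 210 kN to N2, N23, N24: 70 each.
    N2: 10+70 = 80 ≤ 80
    N23: 20+70 = 90 > 70
    N24: 70+70 = 140 > 100
Round 2 — N23, N24 snap.
  N23 sheds 90 kN to N1, N27, N7: 30 each.
    N1: 50+30 = 80 ≤ 80
    N27: 20+30 = 50 ≤ 60
    N7: 40+30 = 70 ≤ 130
  N24 sheds 140 kN to N27: 140 each.
    N27: 50+140 = 190 > 60
Round 3 — N27 snaps.
  N27 sheds 190 kN: no online neighbours, lost.
No further breaks.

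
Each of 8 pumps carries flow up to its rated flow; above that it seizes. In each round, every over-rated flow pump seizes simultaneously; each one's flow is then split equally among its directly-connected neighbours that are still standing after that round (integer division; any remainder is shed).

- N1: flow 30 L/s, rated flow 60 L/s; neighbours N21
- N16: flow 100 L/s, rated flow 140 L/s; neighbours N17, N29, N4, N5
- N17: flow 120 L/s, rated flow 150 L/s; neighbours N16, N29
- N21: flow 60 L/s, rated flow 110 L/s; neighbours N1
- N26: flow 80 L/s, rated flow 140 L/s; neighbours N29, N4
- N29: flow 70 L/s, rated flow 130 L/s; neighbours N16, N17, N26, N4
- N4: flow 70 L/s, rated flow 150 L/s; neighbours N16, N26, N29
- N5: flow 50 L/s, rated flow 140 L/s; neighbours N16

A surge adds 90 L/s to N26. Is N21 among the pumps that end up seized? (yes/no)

no

Round 1 — N26 at 170 > 140. N26 seizes.
  N26 sheds 170 L/s to N29, N4: 85 each.
    N29: 70+85 = 155 > 130
    N4: 70+85 = 155 > 150
Round 2 — N29, N4 seize.
  N29 sheds 155 L/s to N16, N17: 77 each (1 lost).
    N16: 100+77 = 177 > 140
    N17: 120+77 = 197 > 150
  N4 sheds 155 L/s to N16: 155 each.
    N16: 177+155 = 332 > 140
Round 3 — N16, N17 seize.
  N16 sheds 332 L/s to N5: 332 each.
    N5: 50+332 = 382 > 140
  N17 sheds 197 L/s: no online neighbours, lost.
Round 4 — N5 seizes.
  N5 sheds 382 L/s: no online neighbours, lost.
No further seizures.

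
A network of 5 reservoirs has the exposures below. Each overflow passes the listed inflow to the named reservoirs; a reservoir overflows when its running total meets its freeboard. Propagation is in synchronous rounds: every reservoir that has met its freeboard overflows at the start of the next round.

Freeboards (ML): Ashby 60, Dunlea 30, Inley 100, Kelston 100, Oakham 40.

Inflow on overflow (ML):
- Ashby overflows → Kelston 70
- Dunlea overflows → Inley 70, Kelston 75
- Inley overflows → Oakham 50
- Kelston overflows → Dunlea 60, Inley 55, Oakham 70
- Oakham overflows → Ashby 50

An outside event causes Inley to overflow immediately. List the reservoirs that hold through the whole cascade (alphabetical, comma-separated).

Ashby, Dunlea, Kelston

Round 1 — Inley overflows (initial).
  Oakham: +50 → 50 ≥ 40
Round 2 — Oakham overflows.
  Ashby: +50 → 50 < 60
No further overflows.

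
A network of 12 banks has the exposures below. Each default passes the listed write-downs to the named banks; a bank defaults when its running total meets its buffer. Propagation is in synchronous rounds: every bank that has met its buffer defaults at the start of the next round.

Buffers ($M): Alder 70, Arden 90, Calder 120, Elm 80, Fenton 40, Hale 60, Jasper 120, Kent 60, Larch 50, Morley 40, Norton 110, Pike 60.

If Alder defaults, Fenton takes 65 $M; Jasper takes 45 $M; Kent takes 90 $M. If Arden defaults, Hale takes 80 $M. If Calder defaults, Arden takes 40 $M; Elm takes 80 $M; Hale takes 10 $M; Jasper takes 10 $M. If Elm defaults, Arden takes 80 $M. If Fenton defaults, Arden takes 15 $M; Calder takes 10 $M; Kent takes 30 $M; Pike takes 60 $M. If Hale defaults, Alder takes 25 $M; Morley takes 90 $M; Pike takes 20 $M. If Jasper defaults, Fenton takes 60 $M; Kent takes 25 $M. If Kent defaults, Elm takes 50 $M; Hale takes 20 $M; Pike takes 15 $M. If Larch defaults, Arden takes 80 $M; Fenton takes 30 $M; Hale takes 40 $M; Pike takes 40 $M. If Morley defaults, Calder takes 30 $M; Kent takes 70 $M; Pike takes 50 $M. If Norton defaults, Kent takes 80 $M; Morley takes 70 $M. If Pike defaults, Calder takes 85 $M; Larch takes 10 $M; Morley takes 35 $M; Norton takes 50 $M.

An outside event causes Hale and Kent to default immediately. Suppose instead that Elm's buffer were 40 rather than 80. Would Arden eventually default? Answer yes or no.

With Elm's buffer at 40:
Round 1 — Hale, Kent default (initial).
  Alder: +25 → 25 < 70
  Elm: +50 → 50 ≥ 40
  Morley: +90 → 90 ≥ 40
  Pike: +20+15 → 35 < 60
Round 2 — Elm, Morley default.
  Arden: +80 → 80 < 90
  Calder: +30 → 30 < 120
  Pike: +50 → 85 ≥ 60
Round 3 — Pike defaults.
  Calder: +85 → 115 < 120
  Larch: +10 → 10 < 50
  Norton: +50 → 50 < 110
No further defaults.

no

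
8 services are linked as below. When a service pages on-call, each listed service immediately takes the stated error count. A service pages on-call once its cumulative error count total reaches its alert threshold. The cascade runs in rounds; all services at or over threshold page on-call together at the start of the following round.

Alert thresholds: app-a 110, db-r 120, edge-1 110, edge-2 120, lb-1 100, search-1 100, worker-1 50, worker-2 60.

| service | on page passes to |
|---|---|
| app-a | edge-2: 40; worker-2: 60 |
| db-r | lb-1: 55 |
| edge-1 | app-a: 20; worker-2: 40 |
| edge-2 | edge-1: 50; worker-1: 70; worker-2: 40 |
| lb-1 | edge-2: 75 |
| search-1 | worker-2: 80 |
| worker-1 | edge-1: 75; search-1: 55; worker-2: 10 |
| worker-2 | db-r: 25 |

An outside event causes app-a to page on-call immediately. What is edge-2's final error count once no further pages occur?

40

Round 1 — app-a pages on-call (initial).
  edge-2: +40 → 40 < 120
  worker-2: +60 → 60 ≥ 60
Round 2 — worker-2 pages on-call.
  db-r: +25 → 25 < 120
No further pages.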